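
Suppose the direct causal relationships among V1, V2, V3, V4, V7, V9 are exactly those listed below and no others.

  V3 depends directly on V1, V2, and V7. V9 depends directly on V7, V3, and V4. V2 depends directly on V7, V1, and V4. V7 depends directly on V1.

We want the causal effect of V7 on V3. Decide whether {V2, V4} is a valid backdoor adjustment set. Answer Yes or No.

Backdoor paths from V7 to V3 (paths whose first edge points into V7):
  P1: V7 <- V1 -> V2 <- V4 -> V9 <- V3
  P2: V7 <- V1 -> V2 -> V3
  P3: V7 <- V1 -> V3
Condition 1 (no descendant of V7 in the set): FAILS — V2 is a descendant of V7.
Condition 2 (every backdoor path blocked by {V2, V4}):
  P1: blocked at fork node V4 ∈ conditioning set.
  P2: blocked at chain node V2 ∈ conditioning set.
  P3: open — no interior node is in the conditioning set.
{V2, V4} does not satisfy the backdoor criterion.

No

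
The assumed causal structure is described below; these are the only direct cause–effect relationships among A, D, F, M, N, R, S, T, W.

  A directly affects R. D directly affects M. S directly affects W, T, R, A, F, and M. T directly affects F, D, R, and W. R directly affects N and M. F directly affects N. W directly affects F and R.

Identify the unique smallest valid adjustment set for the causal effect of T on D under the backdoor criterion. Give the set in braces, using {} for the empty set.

{}

Variables eligible for adjustment (non-descendants of T, excluding T and D): {A, S}.
Backdoor paths from T to D:
  P1: T <- S -> A -> R -> M <- D
  P2: T <- S -> W -> F -> N <- R -> M <- D
  P3: T <- S -> W -> R -> M <- D
  P4: T <- S -> F <- W -> R -> M <- D
  P5: T <- S -> F -> N <- R -> M <- D
  P6: T <- S -> R -> M <- D
  P7: T <- S -> M <- D
Each backdoor path contains an unconditioned collider, so every path is already blocked with the empty conditioning set:
  P1: blocked at collider M (neither it nor any descendant is in the conditioning set).
  P2: blocked at collider N (neither it nor any descendant is in the conditioning set).
  P3: blocked at collider M (neither it nor any descendant is in the conditioning set).
  P4: blocked at collider F (neither it nor any descendant is in the conditioning set).
  P5: blocked at collider N (neither it nor any descendant is in the conditioning set).
  P6: blocked at collider M (neither it nor any descendant is in the conditioning set).
  P7: blocked at collider M (neither it nor any descendant is in the conditioning set).
The empty set is therefore the unique smallest valid set.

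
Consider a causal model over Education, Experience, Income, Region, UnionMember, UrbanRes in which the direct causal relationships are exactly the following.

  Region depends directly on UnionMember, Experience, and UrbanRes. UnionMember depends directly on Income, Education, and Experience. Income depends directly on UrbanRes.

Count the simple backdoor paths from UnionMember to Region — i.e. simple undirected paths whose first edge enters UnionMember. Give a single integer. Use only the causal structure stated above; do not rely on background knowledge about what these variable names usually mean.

A backdoor path from UnionMember to Region is any simple undirected path whose first edge points into UnionMember (i.e. leaves UnionMember via a parent).
Parents of UnionMember: {Education, Experience, Income}.
Enumerating:
  P1: UnionMember <- Income <- UrbanRes -> Region
  P2: UnionMember <- Experience -> Region
That exhausts the simple backdoor paths. Count: 2.

2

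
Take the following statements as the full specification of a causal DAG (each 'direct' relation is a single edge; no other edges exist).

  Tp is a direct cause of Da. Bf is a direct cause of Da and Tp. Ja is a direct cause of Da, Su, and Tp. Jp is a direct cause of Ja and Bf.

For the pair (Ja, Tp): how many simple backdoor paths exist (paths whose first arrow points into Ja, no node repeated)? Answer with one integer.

2

A backdoor path from Ja to Tp is any simple undirected path whose first edge points into Ja (i.e. leaves Ja via a parent).
Parents of Ja: {Jp}.
Enumerating:
  P1: Ja <- Jp -> Bf -> Tp
  P2: Ja <- Jp -> Bf -> Da <- Tp
That exhausts the simple backdoor paths. Count: 2.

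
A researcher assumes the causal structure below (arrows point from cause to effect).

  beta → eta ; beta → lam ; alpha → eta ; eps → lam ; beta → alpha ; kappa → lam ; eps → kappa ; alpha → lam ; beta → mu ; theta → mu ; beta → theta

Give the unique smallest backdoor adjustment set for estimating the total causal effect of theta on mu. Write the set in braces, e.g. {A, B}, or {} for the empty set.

{beta}

Variables eligible for adjustment (non-descendants of theta, excluding theta and mu): {alpha, beta, eps, eta, kappa, lam}.
Backdoor paths from theta to mu:
  P1: theta <- beta -> mu
The empty set is not sufficient: P1 (theta <- beta -> mu) has no collider blocking it and no conditioned non-collider, so it is open.
Try {beta}:
  P1: blocked at fork node beta ∈ conditioning set.
{beta} contains no descendant of theta and blocks every backdoor path.
No other singleton works — e.g. {alpha} leaves P1 open — so {beta} is the unique smallest valid adjustment set.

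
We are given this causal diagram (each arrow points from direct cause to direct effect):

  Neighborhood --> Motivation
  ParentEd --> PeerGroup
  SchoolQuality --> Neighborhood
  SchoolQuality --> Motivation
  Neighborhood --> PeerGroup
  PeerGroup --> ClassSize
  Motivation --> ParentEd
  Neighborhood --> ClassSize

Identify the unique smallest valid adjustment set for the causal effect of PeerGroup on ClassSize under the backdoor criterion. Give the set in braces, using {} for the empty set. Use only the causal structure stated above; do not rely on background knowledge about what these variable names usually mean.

Variables eligible for adjustment (non-descendants of PeerGroup, excluding PeerGroup and ClassSize): {Motivation, Neighborhood, ParentEd, SchoolQuality}.
Backdoor paths from PeerGroup to ClassSize:
  P1: PeerGroup <- Neighborhood -> ClassSize
  P2: PeerGroup <- ParentEd <- Motivation <- SchoolQuality -> Neighborhood -> ClassSize
  P3: PeerGroup <- ParentEd <- Motivation <- Neighborhood -> ClassSize
The empty set is not sufficient: P1 (PeerGroup <- Neighborhood -> ClassSize) has no collider blocking it and no conditioned non-collider, so it is open.
Try {Neighborhood}:
  P1: blocked at fork node Neighborhood ∈ conditioning set.
  P2: blocked at chain node Neighborhood ∈ conditioning set.
  P3: blocked at fork node Neighborhood ∈ conditioning set.
{Neighborhood} contains no descendant of PeerGroup and blocks every backdoor path.
No other singleton works — e.g. {SchoolQuality} leaves P1 open — so {Neighborhood} is the unique smallest valid adjustment set.

{Neighborhood}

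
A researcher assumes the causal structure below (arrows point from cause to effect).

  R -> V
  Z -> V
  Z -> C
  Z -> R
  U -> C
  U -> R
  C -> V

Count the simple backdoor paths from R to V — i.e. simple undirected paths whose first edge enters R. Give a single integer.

A backdoor path from R to V is any simple undirected path whose first edge points into R (i.e. leaves R via a parent).
Parents of R: {U, Z}.
Enumerating:
  P1: R <- U -> C <- Z -> V
  P2: R <- U -> C -> V
  P3: R <- Z -> C -> V
  P4: R <- Z -> V
That exhausts the simple backdoor paths. Count: 4.

4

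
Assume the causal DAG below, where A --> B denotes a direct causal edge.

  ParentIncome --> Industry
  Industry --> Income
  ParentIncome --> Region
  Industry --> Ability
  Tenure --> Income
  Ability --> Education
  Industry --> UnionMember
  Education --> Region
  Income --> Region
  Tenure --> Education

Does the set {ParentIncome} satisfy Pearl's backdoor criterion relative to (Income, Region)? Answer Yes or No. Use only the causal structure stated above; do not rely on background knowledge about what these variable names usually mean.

No

Backdoor paths from Income to Region (paths whose first edge points into Income):
  P1: Income <- Industry <- ParentIncome -> Region
  P2: Income <- Industry -> Ability -> Education -> Region
  P3: Income <- Tenure -> Education <- Ability <- Industry <- ParentIncome -> Region
  P4: Income <- Tenure -> Education -> Region
Condition 1 (no descendant of Income in the set): holds — descendants of Income are {Region}; none are in {ParentIncome}.
Condition 2 (every backdoor path blocked by {ParentIncome}):
  P1: blocked at fork node ParentIncome ∈ conditioning set.
  P2: open — no interior node is in the conditioning set.
  P3: blocked at collider Education (neither it nor any descendant is in the conditioning set).
  P4: open — no interior node is in the conditioning set.
{ParentIncome} does not satisfy the backdoor criterion.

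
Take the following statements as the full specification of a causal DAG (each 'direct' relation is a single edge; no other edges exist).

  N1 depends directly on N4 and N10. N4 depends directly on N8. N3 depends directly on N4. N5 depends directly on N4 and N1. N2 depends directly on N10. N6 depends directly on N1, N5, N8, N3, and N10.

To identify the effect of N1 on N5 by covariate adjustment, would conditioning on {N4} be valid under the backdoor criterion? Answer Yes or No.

Backdoor paths from N1 to N5 (paths whose first edge points into N1):
  P1: N1 <- N10 -> N6 <- N8 -> N4 -> N5
  P2: N1 <- N10 -> N6 <- N3 <- N4 -> N5
  P3: N1 <- N10 -> N6 <- N5
  P4: N1 <- N4 <- N8 -> N6 <- N5
  P5: N1 <- N4 -> N3 -> N6 <- N5
  P6: N1 <- N4 -> N5
Condition 1 (no descendant of N1 in the set): holds — descendants of N1 are {N5, N6}; none are in {N4}.
Condition 2 (every backdoor path blocked by {N4}):
  P1: blocked at collider N6 (neither it nor any descendant is in the conditioning set).
  P2: blocked at collider N6 (neither it nor any descendant is in the conditioning set).
  P3: blocked at collider N6 (neither it nor any descendant is in the conditioning set).
  P4: blocked at chain node N4 ∈ conditioning set.
  P5: blocked at fork node N4 ∈ conditioning set.
  P6: blocked at fork node N4 ∈ conditioning set.
{N4} satisfies the backdoor criterion.

Yes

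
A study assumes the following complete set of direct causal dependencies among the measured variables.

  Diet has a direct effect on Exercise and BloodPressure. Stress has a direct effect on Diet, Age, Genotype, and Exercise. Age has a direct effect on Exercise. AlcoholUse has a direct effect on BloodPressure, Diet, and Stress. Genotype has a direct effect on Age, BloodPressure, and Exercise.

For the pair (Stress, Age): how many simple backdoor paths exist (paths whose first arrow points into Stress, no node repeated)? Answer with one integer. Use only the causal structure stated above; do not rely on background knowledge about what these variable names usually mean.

A backdoor path from Stress to Age is any simple undirected path whose first edge points into Stress (i.e. leaves Stress via a parent).
Parents of Stress: {AlcoholUse}.
Enumerating:
  P1: Stress <- AlcoholUse -> Diet -> Exercise <- Genotype -> Age
  P2: Stress <- AlcoholUse -> Diet -> Exercise <- Age
  P3: Stress <- AlcoholUse -> Diet -> BloodPressure <- Genotype -> Age
  P4: Stress <- AlcoholUse -> Diet -> BloodPressure <- Genotype -> Exercise <- Age
  P5: Stress <- AlcoholUse -> BloodPressure <- Diet -> Exercise <- Genotype -> Age
  P6: Stress <- AlcoholUse -> BloodPressure <- Diet -> Exercise <- Age
  P7: Stress <- AlcoholUse -> BloodPressure <- Genotype -> Age
  P8: Stress <- AlcoholUse -> BloodPressure <- Genotype -> Exercise <- Age
That exhausts the simple backdoor paths. Count: 8.

8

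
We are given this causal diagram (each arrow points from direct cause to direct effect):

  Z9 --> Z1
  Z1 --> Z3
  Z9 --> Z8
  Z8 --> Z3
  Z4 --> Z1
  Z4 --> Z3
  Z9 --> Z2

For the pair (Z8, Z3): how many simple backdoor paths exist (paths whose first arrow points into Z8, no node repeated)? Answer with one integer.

A backdoor path from Z8 to Z3 is any simple undirected path whose first edge points into Z8 (i.e. leaves Z8 via a parent).
Parents of Z8: {Z9}.
Enumerating:
  P1: Z8 <- Z9 -> Z1 <- Z4 -> Z3
  P2: Z8 <- Z9 -> Z1 -> Z3
That exhausts the simple backdoor paths. Count: 2.

2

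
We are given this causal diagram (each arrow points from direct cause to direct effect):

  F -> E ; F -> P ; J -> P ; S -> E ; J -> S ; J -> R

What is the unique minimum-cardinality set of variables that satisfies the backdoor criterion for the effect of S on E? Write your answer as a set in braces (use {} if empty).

Variables eligible for adjustment (non-descendants of S, excluding S and E): {F, J, P, R}.
Backdoor paths from S to E:
  P1: S <- J -> P <- F -> E
Each backdoor path contains an unconditioned collider, so every path is already blocked with the empty conditioning set:
  P1: blocked at collider P (neither it nor any descendant is in the conditioning set).
The empty set is therefore the unique smallest valid set.

{}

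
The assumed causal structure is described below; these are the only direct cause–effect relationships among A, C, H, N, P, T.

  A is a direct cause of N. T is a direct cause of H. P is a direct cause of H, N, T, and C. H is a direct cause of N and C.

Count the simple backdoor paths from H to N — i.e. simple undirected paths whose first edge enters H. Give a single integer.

2

A backdoor path from H to N is any simple undirected path whose first edge points into H (i.e. leaves H via a parent).
Parents of H: {P, T}.
Enumerating:
  P1: H <- P -> N
  P2: H <- T <- P -> N
That exhausts the simple backdoor paths. Count: 2.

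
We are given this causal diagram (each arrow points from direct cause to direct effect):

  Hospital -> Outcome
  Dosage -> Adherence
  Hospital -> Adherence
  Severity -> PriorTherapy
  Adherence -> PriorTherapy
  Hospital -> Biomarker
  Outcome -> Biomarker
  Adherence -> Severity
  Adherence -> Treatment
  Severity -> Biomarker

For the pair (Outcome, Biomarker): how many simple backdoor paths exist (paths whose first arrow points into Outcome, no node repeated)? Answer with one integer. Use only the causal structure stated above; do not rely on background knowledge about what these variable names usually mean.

A backdoor path from Outcome to Biomarker is any simple undirected path whose first edge points into Outcome (i.e. leaves Outcome via a parent).
Parents of Outcome: {Hospital}.
Enumerating:
  P1: Outcome <- Hospital -> Adherence -> Severity -> Biomarker
  P2: Outcome <- Hospital -> Adherence -> PriorTherapy <- Severity -> Biomarker
  P3: Outcome <- Hospital -> Biomarker
That exhausts the simple backdoor paths. Count: 3.

3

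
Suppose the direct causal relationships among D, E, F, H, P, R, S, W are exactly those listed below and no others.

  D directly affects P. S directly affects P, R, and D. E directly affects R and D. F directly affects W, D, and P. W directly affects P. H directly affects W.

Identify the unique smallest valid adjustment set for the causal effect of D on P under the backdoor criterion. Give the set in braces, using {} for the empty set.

Variables eligible for adjustment (non-descendants of D, excluding D and P): {E, F, H, R, S, W}.
Backdoor paths from D to P:
  P1: D <- F -> W -> P
  P2: D <- F -> P
  P3: D <- E -> R <- S -> P
  P4: D <- S -> P
The empty set is not sufficient: P1 (D <- F -> W -> P) has no collider blocking it and no conditioned non-collider, so it is open.
Try {F, S}:
  P1: blocked at fork node F ∈ conditioning set.
  P2: blocked at fork node F ∈ conditioning set.
  P3: blocked at collider R (neither it nor any descendant is in the conditioning set).
  P4: blocked at fork node S ∈ conditioning set.
{F, S} contains no descendant of D and blocks every backdoor path.
Every element of {F, S} is needed (dropping F leaves P1 open; dropping S leaves P4 open), so no proper subset is valid.
Among all size-2 subsets of the eligible variables, only {F, S} blocks every backdoor path, so it is the unique smallest valid adjustment set.

{F, S}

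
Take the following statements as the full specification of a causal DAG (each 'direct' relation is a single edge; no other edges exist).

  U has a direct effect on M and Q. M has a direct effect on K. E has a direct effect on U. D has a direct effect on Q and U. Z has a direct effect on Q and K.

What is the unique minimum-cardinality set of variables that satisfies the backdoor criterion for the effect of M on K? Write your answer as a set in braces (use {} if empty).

{}

Variables eligible for adjustment (non-descendants of M, excluding M and K): {D, E, Q, U, Z}.
Backdoor paths from M to K:
  P1: M <- U <- D -> Q <- Z -> K
  P2: M <- U -> Q <- Z -> K
Each backdoor path contains an unconditioned collider, so every path is already blocked with the empty conditioning set:
  P1: blocked at collider Q (neither it nor any descendant is in the conditioning set).
  P2: blocked at collider Q (neither it nor any descendant is in the conditioning set).
The empty set is therefore the unique smallest valid set.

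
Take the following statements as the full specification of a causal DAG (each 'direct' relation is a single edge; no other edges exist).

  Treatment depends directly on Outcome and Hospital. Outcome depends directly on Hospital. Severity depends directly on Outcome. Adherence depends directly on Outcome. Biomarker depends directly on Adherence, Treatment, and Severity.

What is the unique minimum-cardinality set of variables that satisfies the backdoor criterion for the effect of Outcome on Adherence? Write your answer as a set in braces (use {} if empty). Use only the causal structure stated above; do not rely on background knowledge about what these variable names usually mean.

Variables eligible for adjustment (non-descendants of Outcome, excluding Outcome and Adherence): {Hospital}.
Backdoor paths from Outcome to Adherence:
  P1: Outcome <- Hospital -> Treatment -> Biomarker <- Adherence
Each backdoor path contains an unconditioned collider, so every path is already blocked with the empty conditioning set:
  P1: blocked at collider Biomarker (neither it nor any descendant is in the conditioning set).
The empty set is therefore the unique smallest valid set.

{}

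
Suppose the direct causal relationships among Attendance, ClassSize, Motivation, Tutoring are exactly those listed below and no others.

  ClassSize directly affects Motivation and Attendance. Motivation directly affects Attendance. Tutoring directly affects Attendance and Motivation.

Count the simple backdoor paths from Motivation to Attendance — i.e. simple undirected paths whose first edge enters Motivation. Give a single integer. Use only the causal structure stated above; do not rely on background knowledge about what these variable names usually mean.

2

A backdoor path from Motivation to Attendance is any simple undirected path whose first edge points into Motivation (i.e. leaves Motivation via a parent).
Parents of Motivation: {ClassSize, Tutoring}.
Enumerating:
  P1: Motivation <- Tutoring -> Attendance
  P2: Motivation <- ClassSize -> Attendance
That exhausts the simple backdoor paths. Count: 2.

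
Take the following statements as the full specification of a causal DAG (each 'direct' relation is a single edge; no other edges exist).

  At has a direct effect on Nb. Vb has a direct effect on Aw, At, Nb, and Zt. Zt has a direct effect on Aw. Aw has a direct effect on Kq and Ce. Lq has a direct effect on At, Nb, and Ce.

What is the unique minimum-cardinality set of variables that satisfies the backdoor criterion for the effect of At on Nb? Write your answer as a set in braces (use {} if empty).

{Lq, Vb}

Variables eligible for adjustment (non-descendants of At, excluding At and Nb): {Aw, Ce, Kq, Lq, Vb, Zt}.
Backdoor paths from At to Nb:
  P1: At <- Vb -> Zt -> Aw -> Ce <- Lq -> Nb
  P2: At <- Vb -> Aw -> Ce <- Lq -> Nb
  P3: At <- Vb -> Nb
  P4: At <- Lq -> Ce <- Aw <- Vb -> Nb
  P5: At <- Lq -> Ce <- Aw <- Zt <- Vb -> Nb
  P6: At <- Lq -> Nb
The empty set is not sufficient: P3 (At <- Vb -> Nb) has no collider blocking it and no conditioned non-collider, so it is open.
Try {Lq, Vb}:
  P1: blocked at fork node Vb ∈ conditioning set.
  P2: blocked at fork node Vb ∈ conditioning set.
  P3: blocked at fork node Vb ∈ conditioning set.
  P4: blocked at fork node Lq ∈ conditioning set.
  P5: blocked at fork node Lq ∈ conditioning set.
  P6: blocked at fork node Lq ∈ conditioning set.
{Lq, Vb} contains no descendant of At and blocks every backdoor path.
Every element of {Lq, Vb} is needed (dropping Lq leaves P6 open; dropping Vb leaves P3 open), so no proper subset is valid.
Among all size-2 subsets of the eligible variables, only {Lq, Vb} blocks every backdoor path, so it is the unique smallest valid adjustment set.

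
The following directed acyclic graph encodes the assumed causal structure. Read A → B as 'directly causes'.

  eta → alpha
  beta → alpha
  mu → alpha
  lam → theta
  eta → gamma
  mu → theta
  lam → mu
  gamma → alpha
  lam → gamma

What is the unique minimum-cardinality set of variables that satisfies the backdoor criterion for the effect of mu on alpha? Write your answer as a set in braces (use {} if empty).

Variables eligible for adjustment (non-descendants of mu, excluding mu and alpha): {beta, eta, gamma, lam}.
Backdoor paths from mu to alpha:
  P1: mu <- lam -> gamma <- eta -> alpha
  P2: mu <- lam -> gamma -> alpha
The empty set is not sufficient: P2 (mu <- lam -> gamma -> alpha) has no collider blocking it and no conditioned non-collider, so it is open.
Try {lam}:
  P1: blocked at fork node lam ∈ conditioning set.
  P2: blocked at fork node lam ∈ conditioning set.
{lam} contains no descendant of mu and blocks every backdoor path.
No other singleton works — e.g. {eta} leaves P2 open — so {lam} is the unique smallest valid adjustment set.

{lam}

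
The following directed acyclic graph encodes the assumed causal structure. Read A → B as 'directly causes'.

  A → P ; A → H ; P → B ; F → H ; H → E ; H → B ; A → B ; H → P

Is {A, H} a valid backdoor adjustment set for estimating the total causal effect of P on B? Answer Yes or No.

Yes

Backdoor paths from P to B (paths whose first edge points into P):
  P1: P <- A -> H -> B
  P2: P <- A -> B
  P3: P <- H <- A -> B
  P4: P <- H -> B
Condition 1 (no descendant of P in the set): holds — descendants of P are {B}; none are in {A, H}.
Condition 2 (every backdoor path blocked by {A, H}):
  P1: blocked at fork node A ∈ conditioning set.
  P2: blocked at fork node A ∈ conditioning set.
  P3: blocked at chain node H ∈ conditioning set.
  P4: blocked at fork node H ∈ conditioning set.
{A, H} satisfies the backdoor criterion.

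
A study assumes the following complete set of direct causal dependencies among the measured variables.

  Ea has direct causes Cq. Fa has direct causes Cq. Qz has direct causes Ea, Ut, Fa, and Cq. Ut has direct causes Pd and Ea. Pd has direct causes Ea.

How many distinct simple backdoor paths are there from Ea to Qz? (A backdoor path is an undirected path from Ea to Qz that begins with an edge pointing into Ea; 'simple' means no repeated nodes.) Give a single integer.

2

A backdoor path from Ea to Qz is any simple undirected path whose first edge points into Ea (i.e. leaves Ea via a parent).
Parents of Ea: {Cq}.
Enumerating:
  P1: Ea <- Cq -> Fa -> Qz
  P2: Ea <- Cq -> Qz
That exhausts the simple backdoor paths. Count: 2.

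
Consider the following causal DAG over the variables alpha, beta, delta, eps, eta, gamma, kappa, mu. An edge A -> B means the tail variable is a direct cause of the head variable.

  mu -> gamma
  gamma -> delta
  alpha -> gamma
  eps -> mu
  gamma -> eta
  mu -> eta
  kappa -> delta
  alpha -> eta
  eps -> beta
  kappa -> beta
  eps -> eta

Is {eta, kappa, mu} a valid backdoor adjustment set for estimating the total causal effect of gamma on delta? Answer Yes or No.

Backdoor paths from gamma to delta (paths whose first edge points into gamma):
  P1: gamma <- mu <- eps -> beta <- kappa -> delta
  P2: gamma <- mu -> eta <- eps -> beta <- kappa -> delta
  P3: gamma <- alpha -> eta <- eps -> beta <- kappa -> delta
  P4: gamma <- alpha -> eta <- mu <- eps -> beta <- kappa -> delta
Condition 1 (no descendant of gamma in the set): FAILS — eta is a descendant of gamma.
Condition 2 (every backdoor path blocked by {eta, kappa, mu}):
  P1: blocked at chain node mu ∈ conditioning set.
  P2: blocked at fork node mu ∈ conditioning set.
  P3: blocked at collider beta (neither it nor any descendant is in the conditioning set).
  P4: blocked at chain node mu ∈ conditioning set.
{eta, kappa, mu} does not satisfy the backdoor criterion.

No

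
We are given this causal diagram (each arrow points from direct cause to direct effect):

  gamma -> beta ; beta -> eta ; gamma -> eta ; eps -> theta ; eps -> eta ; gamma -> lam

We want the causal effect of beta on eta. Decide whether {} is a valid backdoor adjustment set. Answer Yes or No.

No

Backdoor paths from beta to eta (paths whose first edge points into beta):
  P1: beta <- gamma -> eta
Condition 1 (no descendant of beta in the set): holds — descendants of beta are {eta}; none are in {}.
Condition 2 (every backdoor path blocked by {}):
  P1: open — no interior node is in the conditioning set.
{} does not satisfy the backdoor criterion.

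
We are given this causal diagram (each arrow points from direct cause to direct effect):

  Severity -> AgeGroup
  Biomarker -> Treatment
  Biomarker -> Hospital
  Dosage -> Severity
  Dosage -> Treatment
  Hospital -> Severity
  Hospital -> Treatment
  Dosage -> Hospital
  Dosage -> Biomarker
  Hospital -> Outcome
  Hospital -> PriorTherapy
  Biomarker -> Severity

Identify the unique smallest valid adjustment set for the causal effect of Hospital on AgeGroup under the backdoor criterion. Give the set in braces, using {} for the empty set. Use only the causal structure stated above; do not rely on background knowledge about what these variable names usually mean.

Variables eligible for adjustment (non-descendants of Hospital, excluding Hospital and AgeGroup): {Biomarker, Dosage}.
Backdoor paths from Hospital to AgeGroup:
  P1: Hospital <- Dosage -> Biomarker -> Severity -> AgeGroup
  P2: Hospital <- Dosage -> Severity -> AgeGroup
  P3: Hospital <- Dosage -> Treatment <- Biomarker -> Severity -> AgeGroup
  P4: Hospital <- Biomarker <- Dosage -> Severity -> AgeGroup
  P5: Hospital <- Biomarker -> Severity -> AgeGroup
  P6: Hospital <- Biomarker -> Treatment <- Dosage -> Severity -> AgeGroup
The empty set is not sufficient: P1 (Hospital <- Dosage -> Biomarker -> Severity -> AgeGroup) has no collider blocking it and no conditioned non-collider, so it is open.
Try {Biomarker, Dosage}:
  P1: blocked at fork node Dosage ∈ conditioning set.
  P2: blocked at fork node Dosage ∈ conditioning set.
  P3: blocked at fork node Dosage ∈ conditioning set.
  P4: blocked at chain node Biomarker ∈ conditioning set.
  P5: blocked at fork node Biomarker ∈ conditioning set.
  P6: blocked at fork node Biomarker ∈ conditioning set.
{Biomarker, Dosage} contains no descendant of Hospital and blocks every backdoor path.
Every element of {Biomarker, Dosage} is needed (dropping Biomarker leaves P5 open; dropping Dosage leaves P2 open), so no proper subset is valid.
Among all size-2 subsets of the eligible variables, only {Biomarker, Dosage} blocks every backdoor path, so it is the unique smallest valid adjustment set.

{Biomarker, Dosage}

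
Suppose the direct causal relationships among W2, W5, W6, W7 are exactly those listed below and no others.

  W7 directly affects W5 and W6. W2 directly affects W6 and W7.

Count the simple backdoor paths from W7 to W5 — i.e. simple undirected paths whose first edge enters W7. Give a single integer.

A backdoor path from W7 to W5 is any simple undirected path whose first edge points into W7 (i.e. leaves W7 via a parent).
Parents of W7: {W2}.
No simple path from any parent of W7 reaches W5 without revisiting W7, so there are no backdoor paths.

0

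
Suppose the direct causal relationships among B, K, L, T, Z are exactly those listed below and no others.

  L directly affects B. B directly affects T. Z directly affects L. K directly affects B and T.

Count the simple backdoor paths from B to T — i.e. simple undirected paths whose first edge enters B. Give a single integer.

1

A backdoor path from B to T is any simple undirected path whose first edge points into B (i.e. leaves B via a parent).
Parents of B: {K, L}.
Enumerating:
  P1: B <- K -> T
That exhausts the simple backdoor paths. Count: 1.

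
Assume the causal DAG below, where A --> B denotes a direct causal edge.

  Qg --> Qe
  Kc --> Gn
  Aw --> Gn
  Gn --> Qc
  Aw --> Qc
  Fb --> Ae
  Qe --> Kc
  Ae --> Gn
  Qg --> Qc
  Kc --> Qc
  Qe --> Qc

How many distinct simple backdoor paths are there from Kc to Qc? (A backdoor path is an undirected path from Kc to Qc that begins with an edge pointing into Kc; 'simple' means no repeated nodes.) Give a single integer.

A backdoor path from Kc to Qc is any simple undirected path whose first edge points into Kc (i.e. leaves Kc via a parent).
Parents of Kc: {Qe}.
Enumerating:
  P1: Kc <- Qe <- Qg -> Qc
  P2: Kc <- Qe -> Qc
That exhausts the simple backdoor paths. Count: 2.

2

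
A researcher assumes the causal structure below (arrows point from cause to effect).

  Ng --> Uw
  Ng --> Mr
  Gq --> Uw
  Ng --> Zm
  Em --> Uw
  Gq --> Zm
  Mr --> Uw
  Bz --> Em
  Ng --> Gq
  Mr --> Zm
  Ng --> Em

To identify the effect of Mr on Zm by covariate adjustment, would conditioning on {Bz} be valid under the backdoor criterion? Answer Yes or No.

No

Backdoor paths from Mr to Zm (paths whose first edge points into Mr):
  P1: Mr <- Ng -> Em -> Uw <- Gq -> Zm
  P2: Mr <- Ng -> Gq -> Zm
  P3: Mr <- Ng -> Uw <- Gq -> Zm
  P4: Mr <- Ng -> Zm
Condition 1 (no descendant of Mr in the set): holds — descendants of Mr are {Uw, Zm}; none are in {Bz}.
Condition 2 (every backdoor path blocked by {Bz}):
  P1: blocked at collider Uw (neither it nor any descendant is in the conditioning set).
  P2: open — no interior node is in the conditioning set.
  P3: blocked at collider Uw (neither it nor any descendant is in the conditioning set).
  P4: open — no interior node is in the conditioning set.
{Bz} does not satisfy the backdoor criterion.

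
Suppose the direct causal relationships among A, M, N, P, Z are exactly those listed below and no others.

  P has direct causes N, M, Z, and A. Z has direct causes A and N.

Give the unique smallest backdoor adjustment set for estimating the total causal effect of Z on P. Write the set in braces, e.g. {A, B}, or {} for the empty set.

{A, N}

Variables eligible for adjustment (non-descendants of Z, excluding Z and P): {A, M, N}.
Backdoor paths from Z to P:
  P1: Z <- A -> P
  P2: Z <- N -> P
The empty set is not sufficient: P1 (Z <- A -> P) has no collider blocking it and no conditioned non-collider, so it is open.
Try {A, N}:
  P1: blocked at fork node A ∈ conditioning set.
  P2: blocked at fork node N ∈ conditioning set.
{A, N} contains no descendant of Z and blocks every backdoor path.
Every element of {A, N} is needed (dropping A leaves P1 open; dropping N leaves P2 open), so no proper subset is valid.
Among all size-2 subsets of the eligible variables, only {A, N} blocks every backdoor path, so it is the unique smallest valid adjustment set.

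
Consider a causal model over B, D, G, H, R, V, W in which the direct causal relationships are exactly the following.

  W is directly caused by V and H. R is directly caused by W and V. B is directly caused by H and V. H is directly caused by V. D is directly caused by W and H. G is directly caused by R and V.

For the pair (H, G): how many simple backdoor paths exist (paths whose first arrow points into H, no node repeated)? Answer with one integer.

3

A backdoor path from H to G is any simple undirected path whose first edge points into H (i.e. leaves H via a parent).
Parents of H: {V}.
Enumerating:
  P1: H <- V -> W -> R -> G
  P2: H <- V -> R -> G
  P3: H <- V -> G
That exhausts the simple backdoor paths. Count: 3.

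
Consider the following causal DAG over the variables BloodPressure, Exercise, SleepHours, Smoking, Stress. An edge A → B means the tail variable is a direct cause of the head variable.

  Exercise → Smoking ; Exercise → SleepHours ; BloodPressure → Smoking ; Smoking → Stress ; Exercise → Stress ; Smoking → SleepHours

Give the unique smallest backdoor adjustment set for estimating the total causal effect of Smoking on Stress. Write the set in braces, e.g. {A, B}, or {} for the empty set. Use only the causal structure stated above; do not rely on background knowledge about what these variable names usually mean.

Variables eligible for adjustment (non-descendants of Smoking, excluding Smoking and Stress): {BloodPressure, Exercise}.
Backdoor paths from Smoking to Stress:
  P1: Smoking <- Exercise -> Stress
The empty set is not sufficient: P1 (Smoking <- Exercise -> Stress) has no collider blocking it and no conditioned non-collider, so it is open.
Try {Exercise}:
  P1: blocked at fork node Exercise ∈ conditioning set.
{Exercise} contains no descendant of Smoking and blocks every backdoor path.
No other singleton works — e.g. {BloodPressure} leaves P1 open — so {Exercise} is the unique smallest valid adjustment set.

{Exercise}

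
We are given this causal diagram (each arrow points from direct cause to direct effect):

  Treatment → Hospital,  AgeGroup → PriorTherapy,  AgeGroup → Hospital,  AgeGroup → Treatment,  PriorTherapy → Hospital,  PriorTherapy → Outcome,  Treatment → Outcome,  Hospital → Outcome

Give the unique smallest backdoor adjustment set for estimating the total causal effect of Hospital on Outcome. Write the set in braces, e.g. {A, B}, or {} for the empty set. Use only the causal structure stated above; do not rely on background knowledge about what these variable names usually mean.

Variables eligible for adjustment (non-descendants of Hospital, excluding Hospital and Outcome): {AgeGroup, PriorTherapy, Treatment}.
Backdoor paths from Hospital to Outcome:
  P1: Hospital <- AgeGroup -> Treatment -> Outcome
  P2: Hospital <- AgeGroup -> PriorTherapy -> Outcome
  P3: Hospital <- Treatment <- AgeGroup -> PriorTherapy -> Outcome
  P4: Hospital <- Treatment -> Outcome
  P5: Hospital <- PriorTherapy <- AgeGroup -> Treatment -> Outcome
  P6: Hospital <- PriorTherapy -> Outcome
The empty set is not sufficient: P1 (Hospital <- AgeGroup -> Treatment -> Outcome) has no collider blocking it and no conditioned non-collider, so it is open.
Try {PriorTherapy, Treatment}:
  P1: blocked at chain node Treatment ∈ conditioning set.
  P2: blocked at chain node PriorTherapy ∈ conditioning set.
  P3: blocked at chain node Treatment ∈ conditioning set.
  P4: blocked at fork node Treatment ∈ conditioning set.
  P5: blocked at chain node PriorTherapy ∈ conditioning set.
  P6: blocked at fork node PriorTherapy ∈ conditioning set.
{PriorTherapy, Treatment} contains no descendant of Hospital and blocks every backdoor path.
Every element of {PriorTherapy, Treatment} is needed (dropping PriorTherapy leaves P2 open; dropping Treatment leaves P1 open), so no proper subset is valid.
Among all size-2 subsets of the eligible variables, only {PriorTherapy, Treatment} blocks every backdoor path, so it is the unique smallest valid adjustment set.

{PriorTherapy, Treatment}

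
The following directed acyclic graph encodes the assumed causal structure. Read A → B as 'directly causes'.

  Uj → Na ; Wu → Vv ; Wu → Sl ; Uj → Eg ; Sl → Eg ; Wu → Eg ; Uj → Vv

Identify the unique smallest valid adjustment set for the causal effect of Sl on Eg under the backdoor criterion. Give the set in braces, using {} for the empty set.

{Wu}

Variables eligible for adjustment (non-descendants of Sl, excluding Sl and Eg): {Na, Uj, Vv, Wu}.
Backdoor paths from Sl to Eg:
  P1: Sl <- Wu -> Eg
  P2: Sl <- Wu -> Vv <- Uj -> Eg
The empty set is not sufficient: P1 (Sl <- Wu -> Eg) has no collider blocking it and no conditioned non-collider, so it is open.
Try {Wu}:
  P1: blocked at fork node Wu ∈ conditioning set.
  P2: blocked at fork node Wu ∈ conditioning set.
{Wu} contains no descendant of Sl and blocks every backdoor path.
No other singleton works — e.g. {Uj} leaves P1 open — so {Wu} is the unique smallest valid adjustment set.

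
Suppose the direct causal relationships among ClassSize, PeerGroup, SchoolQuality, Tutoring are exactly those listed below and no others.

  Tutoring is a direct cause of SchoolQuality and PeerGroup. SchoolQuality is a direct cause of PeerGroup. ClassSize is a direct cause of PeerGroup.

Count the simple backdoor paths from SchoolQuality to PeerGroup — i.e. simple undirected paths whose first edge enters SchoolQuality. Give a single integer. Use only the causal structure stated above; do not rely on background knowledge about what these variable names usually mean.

A backdoor path from SchoolQuality to PeerGroup is any simple undirected path whose first edge points into SchoolQuality (i.e. leaves SchoolQuality via a parent).
Parents of SchoolQuality: {Tutoring}.
Enumerating:
  P1: SchoolQuality <- Tutoring -> PeerGroup
That exhausts the simple backdoor paths. Count: 1.

1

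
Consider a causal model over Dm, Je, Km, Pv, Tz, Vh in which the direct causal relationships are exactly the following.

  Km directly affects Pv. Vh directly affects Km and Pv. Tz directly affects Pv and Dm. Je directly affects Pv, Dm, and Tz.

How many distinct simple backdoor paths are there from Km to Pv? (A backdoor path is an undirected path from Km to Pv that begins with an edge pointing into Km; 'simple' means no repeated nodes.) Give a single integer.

1

A backdoor path from Km to Pv is any simple undirected path whose first edge points into Km (i.e. leaves Km via a parent).
Parents of Km: {Vh}.
Enumerating:
  P1: Km <- Vh -> Pv
That exhausts the simple backdoor paths. Count: 1.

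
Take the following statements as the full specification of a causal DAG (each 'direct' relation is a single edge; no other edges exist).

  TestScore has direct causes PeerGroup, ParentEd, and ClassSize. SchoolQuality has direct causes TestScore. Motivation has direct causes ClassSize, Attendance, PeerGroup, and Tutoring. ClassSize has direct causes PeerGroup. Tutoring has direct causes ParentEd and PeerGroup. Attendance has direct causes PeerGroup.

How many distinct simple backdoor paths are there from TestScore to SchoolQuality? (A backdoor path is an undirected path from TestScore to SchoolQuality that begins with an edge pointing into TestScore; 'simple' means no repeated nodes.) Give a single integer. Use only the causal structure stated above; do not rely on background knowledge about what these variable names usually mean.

A backdoor path from TestScore to SchoolQuality is any simple undirected path whose first edge points into TestScore (i.e. leaves TestScore via a parent).
Parents of TestScore: {ClassSize, ParentEd, PeerGroup}.
No simple path from any parent of TestScore reaches SchoolQuality without revisiting TestScore, so there are no backdoor paths.

0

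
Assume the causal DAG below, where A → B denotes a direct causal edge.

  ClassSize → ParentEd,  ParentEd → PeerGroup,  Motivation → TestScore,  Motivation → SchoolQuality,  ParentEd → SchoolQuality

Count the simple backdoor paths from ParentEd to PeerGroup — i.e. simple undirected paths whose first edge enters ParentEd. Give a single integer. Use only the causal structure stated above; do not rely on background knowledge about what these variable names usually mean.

A backdoor path from ParentEd to PeerGroup is any simple undirected path whose first edge points into ParentEd (i.e. leaves ParentEd via a parent).
Parents of ParentEd: {ClassSize}.
No simple path from any parent of ParentEd reaches PeerGroup without revisiting ParentEd, so there are no backdoor paths.

0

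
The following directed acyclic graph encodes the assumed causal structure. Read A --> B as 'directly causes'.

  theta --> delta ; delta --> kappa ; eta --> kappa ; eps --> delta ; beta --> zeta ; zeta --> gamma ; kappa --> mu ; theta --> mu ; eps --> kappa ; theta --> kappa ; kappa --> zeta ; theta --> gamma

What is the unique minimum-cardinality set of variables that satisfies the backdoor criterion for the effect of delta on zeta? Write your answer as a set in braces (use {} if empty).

Variables eligible for adjustment (non-descendants of delta, excluding delta and zeta): {beta, eps, eta, theta}.
Backdoor paths from delta to zeta:
  P1: delta <- eps -> kappa <- theta -> gamma <- zeta
  P2: delta <- eps -> kappa -> zeta
  P3: delta <- eps -> kappa -> mu <- theta -> gamma <- zeta
  P4: delta <- theta -> kappa -> zeta
  P5: delta <- theta -> gamma <- zeta
  P6: delta <- theta -> mu <- kappa -> zeta
The empty set is not sufficient: P2 (delta <- eps -> kappa -> zeta) has no collider blocking it and no conditioned non-collider, so it is open.
Try {eps, theta}:
  P1: blocked at fork node eps ∈ conditioning set.
  P2: blocked at fork node eps ∈ conditioning set.
  P3: blocked at fork node eps ∈ conditioning set.
  P4: blocked at fork node theta ∈ conditioning set.
  P5: blocked at fork node theta ∈ conditioning set.
  P6: blocked at fork node theta ∈ conditioning set.
{eps, theta} contains no descendant of delta and blocks every backdoor path.
Every element of {eps, theta} is needed (dropping eps leaves P2 open; dropping theta leaves P4 open), so no proper subset is valid.
Among all size-2 subsets of the eligible variables, only {eps, theta} blocks every backdoor path, so it is the unique smallest valid adjustment set.

{eps, theta}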